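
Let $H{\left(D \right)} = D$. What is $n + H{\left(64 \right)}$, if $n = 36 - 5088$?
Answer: $-4988$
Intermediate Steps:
$n = -5052$ ($n = 36 - 5088 = -5052$)
$n + H{\left(64 \right)} = -5052 + 64 = -4988$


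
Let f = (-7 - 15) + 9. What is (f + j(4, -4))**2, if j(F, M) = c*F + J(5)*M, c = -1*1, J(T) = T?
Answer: 1369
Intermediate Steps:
c = -1
f = -13 (f = -22 + 9 = -13)
j(F, M) = -F + 5*M
(f + j(4, -4))**2 = (-13 + (-1*4 + 5*(-4)))**2 = (-13 + (-4 - 20))**2 = (-13 - 24)**2 = (-37)**2 = 1369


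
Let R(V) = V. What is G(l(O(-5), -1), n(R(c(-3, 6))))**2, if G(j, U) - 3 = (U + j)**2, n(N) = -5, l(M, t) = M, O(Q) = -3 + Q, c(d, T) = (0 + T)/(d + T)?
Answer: 29584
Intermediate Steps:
c(d, T) = T/(T + d)
G(j, U) = 3 + (U + j)**2
G(l(O(-5), -1), n(R(c(-3, 6))))**2 = (3 + (-5 + (-3 - 5))**2)**2 = (3 + (-5 - 8)**2)**2 = (3 + (-13)**2)**2 = (3 + 169)**2 = 172**2 = 29584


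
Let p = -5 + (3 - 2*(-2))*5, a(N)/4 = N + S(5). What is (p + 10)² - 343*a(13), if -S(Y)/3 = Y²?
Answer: 86664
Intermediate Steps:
S(Y) = -3*Y²
a(N) = -300 + 4*N (a(N) = 4*(N - 3*5²) = 4*(N - 3*25) = 4*(N - 75) = 4*(-75 + N) = -300 + 4*N)
p = 30 (p = -5 + (3 + 4)*5 = -5 + 7*5 = -5 + 35 = 30)
(p + 10)² - 343*a(13) = (30 + 10)² - 343*(-300 + 4*13) = 40² - 343*(-300 + 52) = 1600 - 343*(-248) = 1600 + 85064 = 86664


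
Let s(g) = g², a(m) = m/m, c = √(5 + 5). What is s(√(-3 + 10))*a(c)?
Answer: 7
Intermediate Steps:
c = √10 ≈ 3.1623
a(m) = 1
s(√(-3 + 10))*a(c) = (√(-3 + 10))²*1 = (√7)²*1 = 7*1 = 7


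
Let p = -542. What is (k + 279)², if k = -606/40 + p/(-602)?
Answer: 2540188877209/36240400 ≈ 70093.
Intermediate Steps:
k = -85783/6020 (k = -606/40 - 542/(-602) = -606*1/40 - 542*(-1/602) = -303/20 + 271/301 = -85783/6020 ≈ -14.250)
(k + 279)² = (-85783/6020 + 279)² = (1593797/6020)² = 2540188877209/36240400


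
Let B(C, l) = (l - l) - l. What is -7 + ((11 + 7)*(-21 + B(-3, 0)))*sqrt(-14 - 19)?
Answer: -7 - 378*I*sqrt(33) ≈ -7.0 - 2171.4*I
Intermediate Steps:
B(C, l) = -l (B(C, l) = 0 - l = -l)
-7 + ((11 + 7)*(-21 + B(-3, 0)))*sqrt(-14 - 19) = -7 + ((11 + 7)*(-21 - 1*0))*sqrt(-14 - 19) = -7 + (18*(-21 + 0))*sqrt(-33) = -7 + (18*(-21))*(I*sqrt(33)) = -7 - 378*I*sqrt(33)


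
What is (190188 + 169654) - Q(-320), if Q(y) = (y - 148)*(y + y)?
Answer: 60322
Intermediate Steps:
Q(y) = 2*y*(-148 + y) (Q(y) = (-148 + y)*(2*y) = 2*y*(-148 + y))
(190188 + 169654) - Q(-320) = (190188 + 169654) - 2*(-320)*(-148 - 320) = 359842 - 2*(-320)*(-468) = 359842 - 1*299520 = 359842 - 299520 = 60322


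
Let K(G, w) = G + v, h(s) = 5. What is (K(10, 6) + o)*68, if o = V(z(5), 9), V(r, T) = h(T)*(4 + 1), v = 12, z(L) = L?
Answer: 3196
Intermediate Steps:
V(r, T) = 25 (V(r, T) = 5*(4 + 1) = 5*5 = 25)
K(G, w) = 12 + G (K(G, w) = G + 12 = 12 + G)
o = 25
(K(10, 6) + o)*68 = ((12 + 10) + 25)*68 = (22 + 25)*68 = 47*68 = 3196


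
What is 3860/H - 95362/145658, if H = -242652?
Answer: -2962752488/4418025627 ≈ -0.67061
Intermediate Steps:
3860/H - 95362/145658 = 3860/(-242652) - 95362/145658 = 3860*(-1/242652) - 95362*1/145658 = -965/60663 - 47681/72829 = -2962752488/4418025627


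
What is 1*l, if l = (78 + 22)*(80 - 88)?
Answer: -800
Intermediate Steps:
l = -800 (l = 100*(-8) = -800)
1*l = 1*(-800) = -800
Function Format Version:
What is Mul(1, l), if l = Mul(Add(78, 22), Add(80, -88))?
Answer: -800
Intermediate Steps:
l = -800 (l = Mul(100, -8) = -800)
Mul(1, l) = Mul(1, -800) = -800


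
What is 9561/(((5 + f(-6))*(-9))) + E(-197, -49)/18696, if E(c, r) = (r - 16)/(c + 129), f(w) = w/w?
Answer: -675286861/3813984 ≈ -177.06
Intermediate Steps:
f(w) = 1
E(c, r) = (-16 + r)/(129 + c)
9561/(((5 + f(-6))*(-9))) + E(-197, -49)/18696 = 9561/(((5 + 1)*(-9))) + ((-16 - 49)/(129 - 197))/18696 = 9561/((6*(-9))) + (-65/(-68))*(1/18696) = 9561/(-54) - 1/68*(-65)*(1/18696) = 9561*(-1/54) + (65/68)*(1/18696) = -3187/18 + 65/1271328 = -675286861/3813984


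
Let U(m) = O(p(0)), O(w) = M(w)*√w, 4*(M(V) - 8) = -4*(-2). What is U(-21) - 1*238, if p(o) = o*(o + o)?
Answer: -238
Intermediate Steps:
M(V) = 10 (M(V) = 8 + (-4*(-2))/4 = 8 + (¼)*8 = 8 + 2 = 10)
p(o) = 2*o² (p(o) = o*(2*o) = 2*o²)
O(w) = 10*√w
U(m) = 0 (U(m) = 10*√(2*0²) = 10*√(2*0) = 10*√0 = 10*0 = 0)
U(-21) - 1*238 = 0 - 1*238 = 0 - 238 = -238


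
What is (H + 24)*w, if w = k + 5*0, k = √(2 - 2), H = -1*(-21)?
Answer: 0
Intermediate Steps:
H = 21
k = 0 (k = √0 = 0)
w = 0 (w = 0 + 5*0 = 0 + 0 = 0)
(H + 24)*w = (21 + 24)*0 = 45*0 = 0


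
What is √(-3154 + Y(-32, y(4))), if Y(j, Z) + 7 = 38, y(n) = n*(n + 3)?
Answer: 3*I*√347 ≈ 55.884*I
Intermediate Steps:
y(n) = n*(3 + n)
Y(j, Z) = 31 (Y(j, Z) = -7 + 38 = 31)
√(-3154 + Y(-32, y(4))) = √(-3154 + 31) = √(-3123) = 3*I*√347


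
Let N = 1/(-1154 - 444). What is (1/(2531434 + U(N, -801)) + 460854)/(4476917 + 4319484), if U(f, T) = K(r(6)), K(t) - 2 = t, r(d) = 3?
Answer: 1166623788907/22267552551039 ≈ 0.052391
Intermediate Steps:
N = -1/1598 (N = 1/(-1598) = -1/1598 ≈ -0.00062578)
K(t) = 2 + t
U(f, T) = 5 (U(f, T) = 2 + 3 = 5)
(1/(2531434 + U(N, -801)) + 460854)/(4476917 + 4319484) = (1/(2531434 + 5) + 460854)/(4476917 + 4319484) = (1/2531439 + 460854)/8796401 = (1/2531439 + 460854)*(1/8796401) = (1166623788907/2531439)*(1/8796401) = 1166623788907/22267552551039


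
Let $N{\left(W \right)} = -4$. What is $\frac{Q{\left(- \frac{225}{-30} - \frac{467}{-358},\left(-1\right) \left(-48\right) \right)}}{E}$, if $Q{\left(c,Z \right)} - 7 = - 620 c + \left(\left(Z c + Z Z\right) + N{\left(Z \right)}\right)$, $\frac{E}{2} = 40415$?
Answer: $- \frac{488519}{14468570} \approx -0.033764$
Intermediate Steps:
$E = 80830$ ($E = 2 \cdot 40415 = 80830$)
$Q{\left(c,Z \right)} = 3 + Z^{2} - 620 c + Z c$ ($Q{\left(c,Z \right)} = 7 - \left(4 + 620 c - Z Z - Z c\right) = 7 - \left(4 - Z^{2} + 620 c - Z c\right) = 7 + \left(-4 + Z^{2} - 620 c + Z c\right) = 3 + Z^{2} - 620 c + Z c$)
$\frac{Q{\left(- \frac{225}{-30} - \frac{467}{-358},\left(-1\right) \left(-48\right) \right)}}{E} = \frac{3 + \left(\left(-1\right) \left(-48\right)\right)^{2} - 620 \left(- \frac{225}{-30} - \frac{467}{-358}\right) + \left(-1\right) \left(-48\right) \left(- \frac{225}{-30} - \frac{467}{-358}\right)}{80830} = \left(3 + 48^{2} - 620 \left(\left(-225\right) \left(- \frac{1}{30}\right) - - \frac{467}{358}\right) + 48 \left(\left(-225\right) \left(- \frac{1}{30}\right) - - \frac{467}{358}\right)\right) \frac{1}{80830} = \left(3 + 2304 - 620 \left(\frac{15}{2} + \frac{467}{358}\right) + 48 \left(\frac{15}{2} + \frac{467}{358}\right)\right) \frac{1}{80830} = \left(3 + 2304 - \frac{977120}{179} + 48 \cdot \frac{1576}{179}\right) \frac{1}{80830} = \left(3 + 2304 - \frac{977120}{179} + \frac{75648}{179}\right) \frac{1}{80830} = \left(- \frac{488519}{179}\right) \frac{1}{80830} = - \frac{488519}{14468570}$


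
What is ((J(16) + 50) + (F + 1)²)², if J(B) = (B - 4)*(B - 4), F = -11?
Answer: 86436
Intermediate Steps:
J(B) = (-4 + B)² (J(B) = (-4 + B)*(-4 + B) = (-4 + B)²)
((J(16) + 50) + (F + 1)²)² = (((-4 + 16)² + 50) + (-11 + 1)²)² = ((12² + 50) + (-10)²)² = ((144 + 50) + 100)² = (194 + 100)² = 294² = 86436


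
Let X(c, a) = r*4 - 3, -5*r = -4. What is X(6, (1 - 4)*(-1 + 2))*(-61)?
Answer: -61/5 ≈ -12.200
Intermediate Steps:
r = ⅘ (r = -⅕*(-4) = ⅘ ≈ 0.80000)
X(c, a) = ⅕ (X(c, a) = (⅘)*4 - 3 = 16/5 - 3 = ⅕)
X(6, (1 - 4)*(-1 + 2))*(-61) = (⅕)*(-61) = -61/5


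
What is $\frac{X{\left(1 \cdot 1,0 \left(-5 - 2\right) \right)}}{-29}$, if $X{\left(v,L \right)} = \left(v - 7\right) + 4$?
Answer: $\frac{2}{29} \approx 0.068966$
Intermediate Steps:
$X{\left(v,L \right)} = -3 + v$ ($X{\left(v,L \right)} = \left(-7 + v\right) + 4 = -3 + v$)
$\frac{X{\left(1 \cdot 1,0 \left(-5 - 2\right) \right)}}{-29} = \frac{-3 + 1 \cdot 1}{-29} = \left(-3 + 1\right) \left(- \frac{1}{29}\right) = \left(-2\right) \left(- \frac{1}{29}\right) = \frac{2}{29}$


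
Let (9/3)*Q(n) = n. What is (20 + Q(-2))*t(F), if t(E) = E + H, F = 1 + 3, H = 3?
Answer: 406/3 ≈ 135.33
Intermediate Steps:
F = 4
Q(n) = n/3
t(E) = 3 + E (t(E) = E + 3 = 3 + E)
(20 + Q(-2))*t(F) = (20 + (1/3)*(-2))*(3 + 4) = (20 - 2/3)*7 = (58/3)*7 = 406/3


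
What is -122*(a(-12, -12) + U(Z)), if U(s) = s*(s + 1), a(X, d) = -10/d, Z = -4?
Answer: -4697/3 ≈ -1565.7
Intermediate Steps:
U(s) = s*(1 + s)
-122*(a(-12, -12) + U(Z)) = -122*(-10/(-12) - 4*(1 - 4)) = -122*(-10*(-1/12) - 4*(-3)) = -122*(⅚ + 12) = -122*77/6 = -4697/3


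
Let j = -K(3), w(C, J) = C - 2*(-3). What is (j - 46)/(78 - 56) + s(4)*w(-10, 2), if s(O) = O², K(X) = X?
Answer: -1457/22 ≈ -66.227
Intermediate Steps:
w(C, J) = 6 + C (w(C, J) = C + 6 = 6 + C)
j = -3 (j = -1*3 = -3)
(j - 46)/(78 - 56) + s(4)*w(-10, 2) = (-3 - 46)/(78 - 56) + 4²*(6 - 10) = -49/22 + 16*(-4) = -49*1/22 - 64 = -49/22 - 64 = -1457/22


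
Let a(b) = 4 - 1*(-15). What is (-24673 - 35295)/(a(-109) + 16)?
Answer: -59968/35 ≈ -1713.4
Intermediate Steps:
a(b) = 19 (a(b) = 4 + 15 = 19)
(-24673 - 35295)/(a(-109) + 16) = (-24673 - 35295)/(19 + 16) = -59968/35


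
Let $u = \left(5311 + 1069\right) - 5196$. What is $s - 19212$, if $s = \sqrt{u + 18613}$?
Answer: $-19212 + \sqrt{19797} \approx -19071.0$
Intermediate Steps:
$u = 1184$ ($u = 6380 - 5196 = 1184$)
$s = \sqrt{19797}$ ($s = \sqrt{1184 + 18613} = \sqrt{19797} \approx 140.7$)
$s - 19212 = \sqrt{19797} - 19212 = -19212 + \sqrt{19797}$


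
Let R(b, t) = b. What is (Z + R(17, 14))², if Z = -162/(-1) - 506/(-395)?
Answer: 5071006521/156025 ≈ 32501.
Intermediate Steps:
Z = 64496/395 (Z = -162*(-1) - 506*(-1/395) = 162 + 506/395 = 64496/395 ≈ 163.28)
(Z + R(17, 14))² = (64496/395 + 17)² = (71211/395)² = 5071006521/156025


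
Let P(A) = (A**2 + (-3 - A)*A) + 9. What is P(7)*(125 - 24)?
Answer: -1212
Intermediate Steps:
P(A) = 9 + A**2 + A*(-3 - A) (P(A) = (A**2 + A*(-3 - A)) + 9 = 9 + A**2 + A*(-3 - A))
P(7)*(125 - 24) = (9 - 3*7)*(125 - 24) = (9 - 21)*101 = -12*101 = -1212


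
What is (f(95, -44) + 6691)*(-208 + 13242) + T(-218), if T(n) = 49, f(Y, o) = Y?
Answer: 88448773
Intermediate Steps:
(f(95, -44) + 6691)*(-208 + 13242) + T(-218) = (95 + 6691)*(-208 + 13242) + 49 = 6786*13034 + 49 = 88448724 + 49 = 88448773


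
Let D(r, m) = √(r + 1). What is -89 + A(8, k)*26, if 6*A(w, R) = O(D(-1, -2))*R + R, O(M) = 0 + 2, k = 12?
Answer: 67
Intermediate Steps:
D(r, m) = √(1 + r)
O(M) = 2
A(w, R) = R/2 (A(w, R) = (2*R + R)/6 = (3*R)/6 = R/2)
-89 + A(8, k)*26 = -89 + ((½)*12)*26 = -89 + 6*26 = -89 + 156 = 67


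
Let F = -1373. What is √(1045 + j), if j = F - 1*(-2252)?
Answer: 2*√481 ≈ 43.863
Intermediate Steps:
j = 879 (j = -1373 - 1*(-2252) = -1373 + 2252 = 879)
√(1045 + j) = √(1045 + 879) = √1924 = 2*√481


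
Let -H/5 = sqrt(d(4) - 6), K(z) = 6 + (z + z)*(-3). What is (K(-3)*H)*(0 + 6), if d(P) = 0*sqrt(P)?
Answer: -720*I*sqrt(6) ≈ -1763.6*I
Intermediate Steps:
d(P) = 0
K(z) = 6 - 6*z (K(z) = 6 + (2*z)*(-3) = 6 - 6*z)
H = -5*I*sqrt(6) (H = -5*sqrt(0 - 6) = -5*I*sqrt(6) ≈ -12.247*I)
(K(-3)*H)*(0 + 6) = ((6 - 6*(-3))*(-5*I*sqrt(6)))*(0 + 6) = ((6 + 18)*(-5*I*sqrt(6)))*6 = (24*(-5*I*sqrt(6)))*6 = -120*I*sqrt(6)*6 = -720*I*sqrt(6)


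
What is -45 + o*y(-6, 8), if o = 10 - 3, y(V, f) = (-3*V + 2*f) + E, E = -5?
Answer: 158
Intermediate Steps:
y(V, f) = -5 - 3*V + 2*f (y(V, f) = (-3*V + 2*f) - 5 = -5 - 3*V + 2*f)
o = 7
-45 + o*y(-6, 8) = -45 + 7*(-5 - 3*(-6) + 2*8) = -45 + 7*(-5 + 18 + 16) = -45 + 7*29 = -45 + 203 = 158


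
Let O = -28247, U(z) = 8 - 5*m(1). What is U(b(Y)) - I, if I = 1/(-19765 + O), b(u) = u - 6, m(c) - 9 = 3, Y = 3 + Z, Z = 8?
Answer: -2496623/48012 ≈ -52.000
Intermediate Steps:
Y = 11 (Y = 3 + 8 = 11)
m(c) = 12 (m(c) = 9 + 3 = 12)
b(u) = -6 + u
U(z) = -52 (U(z) = 8 - 5*12 = 8 - 60 = -52)
I = -1/48012 (I = 1/(-19765 - 28247) = 1/(-48012) = -1/48012 ≈ -2.0828e-5)
U(b(Y)) - I = -52 - 1*(-1/48012) = -52 + 1/48012 = -2496623/48012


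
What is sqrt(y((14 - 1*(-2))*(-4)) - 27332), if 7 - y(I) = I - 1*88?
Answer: I*sqrt(27173) ≈ 164.84*I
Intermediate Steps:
y(I) = 95 - I (y(I) = 7 - (I - 1*88) = 7 - (I - 88) = 7 - (-88 + I) = 7 + (88 - I) = 95 - I)
sqrt(y((14 - 1*(-2))*(-4)) - 27332) = sqrt((95 - (14 - 1*(-2))*(-4)) - 27332) = sqrt((95 - (14 + 2)*(-4)) - 27332) = sqrt((95 - 16*(-4)) - 27332) = sqrt((95 - 1*(-64)) - 27332) = sqrt((95 + 64) - 27332) = sqrt(159 - 27332) = sqrt(-27173) = I*sqrt(27173)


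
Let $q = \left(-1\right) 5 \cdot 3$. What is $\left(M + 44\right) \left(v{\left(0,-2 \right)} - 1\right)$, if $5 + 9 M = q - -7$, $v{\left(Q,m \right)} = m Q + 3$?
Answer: $\frac{766}{9} \approx 85.111$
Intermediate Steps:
$q = -15$ ($q = \left(-5\right) 3 = -15$)
$v{\left(Q,m \right)} = 3 + Q m$ ($v{\left(Q,m \right)} = Q m + 3 = 3 + Q m$)
$M = - \frac{13}{9}$ ($M = - \frac{5}{9} + \frac{-15 - -7}{9} = - \frac{5}{9} + \frac{-15 + 7}{9} = - \frac{5}{9} + \frac{1}{9} \left(-8\right) = - \frac{5}{9} - \frac{8}{9} = - \frac{13}{9} \approx -1.4444$)
$\left(M + 44\right) \left(v{\left(0,-2 \right)} - 1\right) = \left(- \frac{13}{9} + 44\right) \left(\left(3 + 0 \left(-2\right)\right) - 1\right) = \frac{383 \left(\left(3 + 0\right) - 1\right)}{9} = \frac{383 \left(3 - 1\right)}{9} = \frac{383}{9} \cdot 2 = \frac{766}{9}$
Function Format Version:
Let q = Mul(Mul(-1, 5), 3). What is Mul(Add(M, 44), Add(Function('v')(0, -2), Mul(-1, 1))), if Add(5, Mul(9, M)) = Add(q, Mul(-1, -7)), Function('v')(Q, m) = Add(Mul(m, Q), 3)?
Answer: Rational(766, 9) ≈ 85.111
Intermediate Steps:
q = -15 (q = Mul(-5, 3) = -15)
Function('v')(Q, m) = Add(3, Mul(Q, m)) (Function('v')(Q, m) = Add(Mul(Q, m), 3) = Add(3, Mul(Q, m)))
M = Rational(-13, 9) (M = Add(Rational(-5, 9), Mul(Rational(1, 9), Add(-15, Mul(-1, -7)))) = Add(Rational(-5, 9), Mul(Rational(1, 9), Add(-15, 7))) = Add(Rational(-5, 9), Mul(Rational(1, 9), -8)) = Add(Rational(-5, 9), Rational(-8, 9)) = Rational(-13, 9) ≈ -1.4444)
Mul(Add(M, 44), Add(Function('v')(0, -2), Mul(-1, 1))) = Mul(Add(Rational(-13, 9), 44), Add(Add(3, Mul(0, -2)), Mul(-1, 1))) = Mul(Rational(383, 9), Add(Add(3, 0), -1)) = Mul(Rational(383, 9), Add(3, -1)) = Mul(Rational(383, 9), 2) = Rational(766, 9)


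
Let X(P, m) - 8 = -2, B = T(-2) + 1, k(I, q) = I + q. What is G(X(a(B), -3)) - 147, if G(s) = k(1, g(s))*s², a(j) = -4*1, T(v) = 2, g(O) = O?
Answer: 105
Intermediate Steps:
B = 3 (B = 2 + 1 = 3)
a(j) = -4
X(P, m) = 6 (X(P, m) = 8 - 2 = 6)
G(s) = s²*(1 + s) (G(s) = (1 + s)*s² = s²*(1 + s))
G(X(a(B), -3)) - 147 = 6²*(1 + 6) - 147 = 36*7 - 147 = 252 - 147 = 105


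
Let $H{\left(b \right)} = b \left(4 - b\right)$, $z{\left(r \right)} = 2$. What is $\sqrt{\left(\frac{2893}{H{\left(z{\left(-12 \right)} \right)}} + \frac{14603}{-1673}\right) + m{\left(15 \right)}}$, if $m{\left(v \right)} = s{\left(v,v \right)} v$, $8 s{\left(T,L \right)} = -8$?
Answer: $\frac{3 \sqrt{870182509}}{3346} \approx 26.448$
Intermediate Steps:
$s{\left(T,L \right)} = -1$ ($s{\left(T,L \right)} = \frac{1}{8} \left(-8\right) = -1$)
$m{\left(v \right)} = - v$
$\sqrt{\left(\frac{2893}{H{\left(z{\left(-12 \right)} \right)}} + \frac{14603}{-1673}\right) + m{\left(15 \right)}} = \sqrt{\left(\frac{2893}{2 \left(4 - 2\right)} + \frac{14603}{-1673}\right) - 15} = \sqrt{\left(\frac{2893}{2 \left(4 - 2\right)} + 14603 \left(- \frac{1}{1673}\right)\right) - 15} = \sqrt{\left(\frac{2893}{2 \cdot 2} - \frac{14603}{1673}\right) - 15} = \sqrt{\left(\frac{2893}{4} - \frac{14603}{1673}\right) - 15} = \sqrt{\frac{4781577}{6692} - 15} = \sqrt{\frac{4681197}{6692}} = \frac{3 \sqrt{870182509}}{3346}$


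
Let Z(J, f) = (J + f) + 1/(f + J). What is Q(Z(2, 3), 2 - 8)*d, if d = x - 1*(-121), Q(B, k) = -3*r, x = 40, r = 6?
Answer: -2898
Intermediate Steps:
Z(J, f) = J + f + 1/(J + f) (Z(J, f) = (J + f) + 1/(J + f) = J + f + 1/(J + f))
Q(B, k) = -18 (Q(B, k) = -3*6 = -18)
d = 161 (d = 40 - 1*(-121) = 40 + 121 = 161)
Q(Z(2, 3), 2 - 8)*d = -18*161 = -2898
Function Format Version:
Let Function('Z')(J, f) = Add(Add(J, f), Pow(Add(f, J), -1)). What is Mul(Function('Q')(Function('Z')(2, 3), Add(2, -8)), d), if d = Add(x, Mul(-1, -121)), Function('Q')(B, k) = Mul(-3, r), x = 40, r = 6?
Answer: -2898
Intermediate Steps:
Function('Z')(J, f) = Add(J, f, Pow(Add(J, f), -1)) (Function('Z')(J, f) = Add(Add(J, f), Pow(Add(J, f), -1)) = Add(J, f, Pow(Add(J, f), -1)))
Function('Q')(B, k) = -18 (Function('Q')(B, k) = Mul(-3, 6) = -18)
d = 161 (d = Add(40, Mul(-1, -121)) = Add(40, 121) = 161)
Mul(Function('Q')(Function('Z')(2, 3), Add(2, -8)), d) = Mul(-18, 161) = -2898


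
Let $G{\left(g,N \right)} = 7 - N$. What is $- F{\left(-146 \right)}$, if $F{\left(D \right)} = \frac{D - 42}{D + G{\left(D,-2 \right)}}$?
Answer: $- \frac{188}{137} \approx -1.3723$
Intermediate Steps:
$F{\left(D \right)} = \frac{-42 + D}{9 + D}$ ($F{\left(D \right)} = \frac{D - 42}{D + \left(7 - -2\right)} = \frac{-42 + D}{D + \left(7 + 2\right)} = \frac{-42 + D}{D + 9} = \frac{-42 + D}{9 + D}$)
$- F{\left(-146 \right)} = - \frac{-42 - 146}{9 - 146} = - \frac{-188}{-137} = - \frac{\left(-1\right) \left(-188\right)}{137} = \left(-1\right) \frac{188}{137} = - \frac{188}{137}$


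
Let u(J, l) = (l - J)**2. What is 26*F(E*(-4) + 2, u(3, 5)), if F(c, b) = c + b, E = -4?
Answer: 572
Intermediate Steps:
F(c, b) = b + c
26*F(E*(-4) + 2, u(3, 5)) = 26*((3 - 1*5)**2 + (-4*(-4) + 2)) = 26*((3 - 5)**2 + (16 + 2)) = 26*((-2)**2 + 18) = 26*(4 + 18) = 26*22 = 572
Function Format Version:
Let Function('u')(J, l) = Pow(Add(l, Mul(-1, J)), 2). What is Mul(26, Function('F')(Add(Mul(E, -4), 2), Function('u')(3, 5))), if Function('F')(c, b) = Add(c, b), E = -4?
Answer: 572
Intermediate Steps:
Function('F')(c, b) = Add(b, c)
Mul(26, Function('F')(Add(Mul(E, -4), 2), Function('u')(3, 5))) = Mul(26, Add(Pow(Add(3, Mul(-1, 5)), 2), Add(Mul(-4, -4), 2))) = Mul(26, Add(Pow(Add(3, -5), 2), Add(16, 2))) = Mul(26, Add(Pow(-2, 2), 18)) = Mul(26, Add(4, 18)) = Mul(26, 22) = 572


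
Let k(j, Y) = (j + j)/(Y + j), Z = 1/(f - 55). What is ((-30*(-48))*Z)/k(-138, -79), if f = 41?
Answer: -1860/23 ≈ -80.870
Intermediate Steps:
Z = -1/14 (Z = 1/(41 - 55) = 1/(-14) = -1/14 ≈ -0.071429)
k(j, Y) = 2*j/(Y + j) (k(j, Y) = (2*j)/(Y + j) = 2*j/(Y + j))
((-30*(-48))*Z)/k(-138, -79) = (-30*(-48)*(-1/14))/((2*(-138)/(-79 - 138))) = (1440*(-1/14))/((2*(-138)/(-217))) = -720/(7*(2*(-138)*(-1/217))) = -720/(7*276/217) = -720/7*217/276 = -1860/23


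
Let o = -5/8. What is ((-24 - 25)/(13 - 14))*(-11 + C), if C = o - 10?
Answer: -8477/8 ≈ -1059.6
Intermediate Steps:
o = -5/8 (o = -5*⅛ = -5/8 ≈ -0.62500)
C = -85/8 (C = -5/8 - 10 = -85/8 ≈ -10.625)
((-24 - 25)/(13 - 14))*(-11 + C) = ((-24 - 25)/(13 - 14))*(-11 - 85/8) = -49/(-1)*(-173/8) = -49*(-1)*(-173/8) = 49*(-173/8) = -8477/8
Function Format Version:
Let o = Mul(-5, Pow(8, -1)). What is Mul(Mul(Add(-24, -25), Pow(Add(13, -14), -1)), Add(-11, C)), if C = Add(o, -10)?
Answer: Rational(-8477, 8) ≈ -1059.6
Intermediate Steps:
o = Rational(-5, 8) (o = Mul(-5, Rational(1, 8)) = Rational(-5, 8) ≈ -0.62500)
C = Rational(-85, 8) (C = Add(Rational(-5, 8), -10) = Rational(-85, 8) ≈ -10.625)
Mul(Mul(Add(-24, -25), Pow(Add(13, -14), -1)), Add(-11, C)) = Mul(Mul(Add(-24, -25), Pow(Add(13, -14), -1)), Add(-11, Rational(-85, 8))) = Mul(Mul(-49, Pow(-1, -1)), Rational(-173, 8)) = Mul(Mul(-49, -1), Rational(-173, 8)) = Mul(49, Rational(-173, 8)) = Rational(-8477, 8)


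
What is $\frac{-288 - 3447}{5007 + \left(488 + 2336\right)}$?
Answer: $- \frac{3735}{7831} \approx -0.47695$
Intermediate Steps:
$\frac{-288 - 3447}{5007 + \left(488 + 2336\right)} = - \frac{3735}{5007 + 2824} = - \frac{3735}{7831}$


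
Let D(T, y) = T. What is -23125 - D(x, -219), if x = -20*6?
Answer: -23005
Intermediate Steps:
x = -120
-23125 - D(x, -219) = -23125 - 1*(-120) = -23125 + 120 = -23005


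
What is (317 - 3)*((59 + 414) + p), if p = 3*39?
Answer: 185260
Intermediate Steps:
p = 117
(317 - 3)*((59 + 414) + p) = (317 - 3)*((59 + 414) + 117) = 314*(473 + 117) = 314*590 = 185260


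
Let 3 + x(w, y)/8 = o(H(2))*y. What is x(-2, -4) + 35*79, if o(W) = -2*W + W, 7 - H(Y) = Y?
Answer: 2901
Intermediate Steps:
H(Y) = 7 - Y
o(W) = -W
x(w, y) = -24 - 40*y (x(w, y) = -24 + 8*((-(7 - 1*2))*y) = -24 + 8*((-(7 - 2))*y) = -24 + 8*((-1*5)*y) = -24 + 8*(-5*y) = -24 - 40*y)
x(-2, -4) + 35*79 = (-24 - 40*(-4)) + 35*79 = (-24 + 160) + 2765 = 136 + 2765 = 2901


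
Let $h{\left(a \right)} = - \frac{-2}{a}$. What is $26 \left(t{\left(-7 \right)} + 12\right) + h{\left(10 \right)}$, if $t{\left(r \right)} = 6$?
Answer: $\frac{2341}{5} \approx 468.2$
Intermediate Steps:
$h{\left(a \right)} = \frac{2}{a}$
$26 \left(t{\left(-7 \right)} + 12\right) + h{\left(10 \right)} = 26 \left(6 + 12\right) + \frac{2}{10} = 26 \cdot 18 + 2 \cdot \frac{1}{10} = 468 + \frac{1}{5} = \frac{2341}{5}$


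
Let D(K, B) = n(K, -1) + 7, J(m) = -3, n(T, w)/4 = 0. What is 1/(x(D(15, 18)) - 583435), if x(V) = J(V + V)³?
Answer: -1/583462 ≈ -1.7139e-6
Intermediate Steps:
n(T, w) = 0 (n(T, w) = 4*0 = 0)
D(K, B) = 7 (D(K, B) = 0 + 7 = 7)
x(V) = -27 (x(V) = (-3)³ = -27)
1/(x(D(15, 18)) - 583435) = 1/(-27 - 583435) = 1/(-583462) = -1/583462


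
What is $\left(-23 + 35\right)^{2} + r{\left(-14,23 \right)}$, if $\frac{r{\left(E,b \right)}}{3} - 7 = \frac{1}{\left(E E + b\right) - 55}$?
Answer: $\frac{27063}{164} \approx 165.02$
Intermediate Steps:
$r{\left(E,b \right)} = 21 + \frac{3}{-55 + b + E^{2}}$ ($r{\left(E,b \right)} = 21 + \frac{3}{\left(E E + b\right) - 55} = 21 + \frac{3}{\left(E^{2} + b\right) - 55} = 21 + \frac{3}{\left(b + E^{2}\right) - 55} = 21 + \frac{3}{-55 + b + E^{2}}$)
$\left(-23 + 35\right)^{2} + r{\left(-14,23 \right)} = \left(-23 + 35\right)^{2} + \frac{3 \left(-384 + 7 \cdot 23 + 7 \left(-14\right)^{2}\right)}{-55 + 23 + \left(-14\right)^{2}} = 12^{2} + \frac{3 \left(-384 + 161 + 7 \cdot 196\right)}{-55 + 23 + 196} = 144 + \frac{3 \left(-384 + 161 + 1372\right)}{164} = 144 + 3 \cdot \frac{1}{164} \cdot 1149 = 144 + \frac{3447}{164} = \frac{27063}{164}$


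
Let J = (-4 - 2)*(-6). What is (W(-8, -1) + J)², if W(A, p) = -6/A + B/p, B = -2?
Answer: 24025/16 ≈ 1501.6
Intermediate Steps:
W(A, p) = -6/A - 2/p
J = 36 (J = -6*(-6) = 36)
(W(-8, -1) + J)² = ((-6/(-8) - 2/(-1)) + 36)² = ((-6*(-⅛) - 2*(-1)) + 36)² = ((¾ + 2) + 36)² = (11/4 + 36)² = (155/4)² = 24025/16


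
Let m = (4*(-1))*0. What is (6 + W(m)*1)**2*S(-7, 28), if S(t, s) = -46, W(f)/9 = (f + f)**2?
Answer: -1656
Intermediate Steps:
m = 0 (m = -4*0 = 0)
W(f) = 36*f**2 (W(f) = 9*(f + f)**2 = 9*(2*f)**2 = 9*(4*f**2) = 36*f**2)
(6 + W(m)*1)**2*S(-7, 28) = (6 + (36*0**2)*1)**2*(-46) = (6 + (36*0)*1)**2*(-46) = (6 + 0*1)**2*(-46) = (6 + 0)**2*(-46) = 6**2*(-46) = 36*(-46) = -1656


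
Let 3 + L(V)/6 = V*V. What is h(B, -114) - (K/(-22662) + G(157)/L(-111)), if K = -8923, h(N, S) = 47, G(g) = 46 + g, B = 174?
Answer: 1445488223/31016724 ≈ 46.604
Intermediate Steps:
L(V) = -18 + 6*V² (L(V) = -18 + 6*(V*V) = -18 + 6*V²)
h(B, -114) - (K/(-22662) + G(157)/L(-111)) = 47 - (-8923/(-22662) + (46 + 157)/(-18 + 6*(-111)²)) = 47 - (-8923*(-1/22662) + 203/(-18 + 6*12321)) = 47 - (8923/22662 + 203/(-18 + 73926)) = 47 - (8923/22662 + 203/73908) = 47 - 1*12297805/31016724 = 47 - 12297805/31016724 = 1445488223/31016724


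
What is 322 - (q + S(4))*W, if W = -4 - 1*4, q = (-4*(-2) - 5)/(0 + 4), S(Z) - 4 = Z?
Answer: 392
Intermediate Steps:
S(Z) = 4 + Z
q = 3/4 (q = (8 - 5)/4 = 3*(1/4) = 3/4 ≈ 0.75000)
W = -8 (W = -4 - 4 = -8)
322 - (q + S(4))*W = 322 - (3/4 + (4 + 4))*(-8) = 322 - (3/4 + 8)*(-8) = 322 - 35*(-8)/4 = 322 - 1*(-70) = 322 + 70 = 392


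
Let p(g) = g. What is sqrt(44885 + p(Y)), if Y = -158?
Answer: sqrt(44727) ≈ 211.49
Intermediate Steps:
sqrt(44885 + p(Y)) = sqrt(44885 - 158) = sqrt(44727)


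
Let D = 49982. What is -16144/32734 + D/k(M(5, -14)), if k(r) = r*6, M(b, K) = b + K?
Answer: -409245641/441909 ≈ -926.09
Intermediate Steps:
M(b, K) = K + b
k(r) = 6*r
-16144/32734 + D/k(M(5, -14)) = -16144/32734 + 49982/((6*(-14 + 5))) = -16144*1/32734 + 49982/((6*(-9))) = -8072/16367 + 49982/(-54) = -8072/16367 + 49982*(-1/54) = -8072/16367 - 24991/27 = -409245641/441909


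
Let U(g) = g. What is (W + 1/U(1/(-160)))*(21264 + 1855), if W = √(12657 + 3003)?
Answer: -3699040 + 138714*√435 ≈ -8.0593e+5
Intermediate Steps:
W = 6*√435 (W = √15660 = 6*√435 ≈ 125.14)
(W + 1/U(1/(-160)))*(21264 + 1855) = (6*√435 + 1/(1/(-160)))*(21264 + 1855) = (6*√435 + 1/(-1/160))*23119 = (6*√435 - 160)*23119 = (-160 + 6*√435)*23119 = -3699040 + 138714*√435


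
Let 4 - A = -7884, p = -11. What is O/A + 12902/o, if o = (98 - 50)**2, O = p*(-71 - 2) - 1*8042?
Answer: 2659135/567936 ≈ 4.6821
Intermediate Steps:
A = 7888 (A = 4 - 1*(-7884) = 4 + 7884 = 7888)
O = -7239 (O = -11*(-71 - 2) - 1*8042 = -11*(-73) - 8042 = 803 - 8042 = -7239)
o = 2304 (o = 48**2 = 2304)
O/A + 12902/o = -7239/7888 + 12902/2304 = -7239*1/7888 + 12902*(1/2304) = -7239/7888 + 6451/1152 = 2659135/567936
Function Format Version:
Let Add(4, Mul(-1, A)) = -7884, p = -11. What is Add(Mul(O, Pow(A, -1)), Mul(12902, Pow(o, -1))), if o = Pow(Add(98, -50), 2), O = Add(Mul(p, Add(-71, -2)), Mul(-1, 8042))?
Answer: Rational(2659135, 567936) ≈ 4.6821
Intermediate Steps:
A = 7888 (A = Add(4, Mul(-1, -7884)) = Add(4, 7884) = 7888)
O = -7239 (O = Add(Mul(-11, Add(-71, -2)), Mul(-1, 8042)) = Add(Mul(-11, -73), -8042) = Add(803, -8042) = -7239)
o = 2304 (o = Pow(48, 2) = 2304)
Add(Mul(O, Pow(A, -1)), Mul(12902, Pow(o, -1))) = Add(Mul(-7239, Pow(7888, -1)), Mul(12902, Pow(2304, -1))) = Add(Mul(-7239, Rational(1, 7888)), Mul(12902, Rational(1, 2304))) = Add(Rational(-7239, 7888), Rational(6451, 1152)) = Rational(2659135, 567936)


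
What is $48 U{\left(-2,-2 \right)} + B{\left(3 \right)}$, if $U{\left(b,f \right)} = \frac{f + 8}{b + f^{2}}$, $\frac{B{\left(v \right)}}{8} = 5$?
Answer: $184$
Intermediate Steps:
$B{\left(v \right)} = 40$ ($B{\left(v \right)} = 8 \cdot 5 = 40$)
$U{\left(b,f \right)} = \frac{8 + f}{b + f^{2}}$
$48 U{\left(-2,-2 \right)} + B{\left(3 \right)} = 48 \frac{8 - 2}{-2 + \left(-2\right)^{2}} + 40 = 48 \frac{1}{-2 + 4} \cdot 6 + 40 = 48 \cdot \frac{1}{2} \cdot 6 + 40 = 48 \cdot 3 + 40 = 144 + 40 = 184$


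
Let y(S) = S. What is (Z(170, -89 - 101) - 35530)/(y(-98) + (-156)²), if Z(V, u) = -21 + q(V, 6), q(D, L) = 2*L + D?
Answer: -35369/24238 ≈ -1.4592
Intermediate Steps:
q(D, L) = D + 2*L
Z(V, u) = -9 + V (Z(V, u) = -21 + (V + 2*6) = -21 + (V + 12) = -21 + (12 + V) = -9 + V)
(Z(170, -89 - 101) - 35530)/(y(-98) + (-156)²) = ((-9 + 170) - 35530)/(-98 + (-156)²) = (161 - 35530)/(-98 + 24336) = -35369/24238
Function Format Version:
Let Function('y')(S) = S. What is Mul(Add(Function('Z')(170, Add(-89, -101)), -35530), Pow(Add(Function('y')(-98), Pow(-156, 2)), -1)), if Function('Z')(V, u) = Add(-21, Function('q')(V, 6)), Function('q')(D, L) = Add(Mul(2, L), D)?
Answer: Rational(-35369, 24238) ≈ -1.4592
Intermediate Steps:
Function('q')(D, L) = Add(D, Mul(2, L))
Function('Z')(V, u) = Add(-9, V) (Function('Z')(V, u) = Add(-21, Add(V, Mul(2, 6))) = Add(-21, Add(V, 12)) = Add(-21, Add(12, V)) = Add(-9, V))
Mul(Add(Function('Z')(170, Add(-89, -101)), -35530), Pow(Add(Function('y')(-98), Pow(-156, 2)), -1)) = Mul(Add(Add(-9, 170), -35530), Pow(Add(-98, Pow(-156, 2)), -1)) = Mul(Add(161, -35530), Pow(Add(-98, 24336), -1)) = Mul(-35369, Pow(24238, -1)) = Mul(-35369, Rational(1, 24238)) = Rational(-35369, 24238)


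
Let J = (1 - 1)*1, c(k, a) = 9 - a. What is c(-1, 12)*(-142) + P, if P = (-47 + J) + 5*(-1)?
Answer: 374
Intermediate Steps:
J = 0 (J = 0*1 = 0)
P = -52 (P = (-47 + 0) + 5*(-1) = -47 - 5 = -52)
c(-1, 12)*(-142) + P = (9 - 1*12)*(-142) - 52 = (9 - 12)*(-142) - 52 = -3*(-142) - 52 = 426 - 52 = 374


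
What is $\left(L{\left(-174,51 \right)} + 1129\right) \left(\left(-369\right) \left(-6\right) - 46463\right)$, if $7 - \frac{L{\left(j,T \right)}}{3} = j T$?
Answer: $-1228883228$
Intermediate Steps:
$L{\left(j,T \right)} = 21 - 3 T j$ ($L{\left(j,T \right)} = 21 - 3 j T = 21 - 3 T j$)
$\left(L{\left(-174,51 \right)} + 1129\right) \left(\left(-369\right) \left(-6\right) - 46463\right) = \left(\left(21 - 153 \left(-174\right)\right) + 1129\right) \left(\left(-369\right) \left(-6\right) - 46463\right) = \left(\left(21 + 26622\right) + 1129\right) \left(2214 - 46463\right) = \left(26643 + 1129\right) \left(-44249\right) = 27772 \left(-44249\right) = -1228883228$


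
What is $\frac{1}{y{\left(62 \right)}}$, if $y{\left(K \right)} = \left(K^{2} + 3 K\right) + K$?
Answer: $\frac{1}{4092} \approx 0.00024438$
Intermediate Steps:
$y{\left(K \right)} = K^{2} + 4 K$
$\frac{1}{y{\left(62 \right)}} = \frac{1}{62 \left(4 + 62\right)} = \frac{1}{62 \cdot 66} = \frac{1}{4092}$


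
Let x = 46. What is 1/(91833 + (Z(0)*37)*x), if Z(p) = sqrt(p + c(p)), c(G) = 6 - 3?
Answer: 30611/2808203159 - 1702*sqrt(3)/8424609477 ≈ 1.0551e-5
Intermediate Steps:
c(G) = 3
Z(p) = sqrt(3 + p) (Z(p) = sqrt(p + 3) = sqrt(3 + p))
1/(91833 + (Z(0)*37)*x) = 1/(91833 + (sqrt(3 + 0)*37)*46) = 1/(91833 + (sqrt(3)*37)*46) = 1/(91833 + (37*sqrt(3))*46) = 1/(91833 + 1702*sqrt(3))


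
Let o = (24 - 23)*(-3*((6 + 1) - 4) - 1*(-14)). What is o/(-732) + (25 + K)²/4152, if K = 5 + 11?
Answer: 100811/253272 ≈ 0.39803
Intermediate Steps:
K = 16
o = 5 (o = 1*(-3*(7 - 4) + 14) = 1*(-3*3 + 14) = 1*(-9 + 14) = 1*5 = 5)
o/(-732) + (25 + K)²/4152 = 5/(-732) + (25 + 16)²/4152 = 5*(-1/732) + 41²*(1/4152) = -5/732 + 1681*(1/4152) = -5/732 + 1681/4152 = 100811/253272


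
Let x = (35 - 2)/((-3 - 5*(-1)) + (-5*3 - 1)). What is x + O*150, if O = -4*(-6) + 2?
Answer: 54567/14 ≈ 3897.6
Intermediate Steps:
O = 26 (O = 24 + 2 = 26)
x = -33/14 (x = 33/((-3 + 5) + (-15 - 1)) = 33/(2 - 16) = 33/(-14) = 33*(-1/14) = -33/14 ≈ -2.3571)
x + O*150 = -33/14 + 26*150 = -33/14 + 3900 = 54567/14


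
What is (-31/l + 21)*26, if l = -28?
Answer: 8047/14 ≈ 574.79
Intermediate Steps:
(-31/l + 21)*26 = (-31/(-28) + 21)*26 = (-31*(-1/28) + 21)*26 = (31/28 + 21)*26 = (619/28)*26 = 8047/14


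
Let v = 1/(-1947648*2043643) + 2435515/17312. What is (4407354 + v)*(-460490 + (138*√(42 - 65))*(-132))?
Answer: -2185218010685775802532778575/1076670393050112 - 7203546092686068466730565*I*√23/89722532754176 ≈ -2.0296e+12 - 3.8504e+11*I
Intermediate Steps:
v = 302939798097208739/2153340786100224 (v = -1/1947648*1/2043643 + 2435515*(1/17312) = -1/3980297201664 + 2435515/17312 = 302939798097208739/2153340786100224 ≈ 140.68)
(4407354 + v)*(-460490 + (138*√(42 - 65))*(-132)) = (4407354 + 302939798097208739/2153340786100224)*(-460490 + (138*√(42 - 65))*(-132)) = 9490838066780063856035*(-460490 + (138*√(-23))*(-132))/2153340786100224 = 9490838066780063856035*(-460490 + (138*(I*√23))*(-132))/2153340786100224 = 9490838066780063856035*(-460490 + (138*I*√23)*(-132))/2153340786100224 = 9490838066780063856035*(-460490 - 18216*I*√23)/2153340786100224 = -2185218010685775802532778575/1076670393050112 - 7203546092686068466730565*I*√23/89722532754176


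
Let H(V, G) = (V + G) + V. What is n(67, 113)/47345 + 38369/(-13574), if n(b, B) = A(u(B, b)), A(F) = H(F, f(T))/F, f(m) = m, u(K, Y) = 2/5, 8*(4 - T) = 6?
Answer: -7265771473/2570644120 ≈ -2.8264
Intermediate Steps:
T = 13/4 (T = 4 - 1/8*6 = 4 - 3/4 = 13/4 ≈ 3.2500)
u(K, Y) = 2/5 (u(K, Y) = 2*(1/5) = 2/5)
H(V, G) = G + 2*V (H(V, G) = (G + V) + V = G + 2*V)
A(F) = (13/4 + 2*F)/F
n(b, B) = 81/8 (n(b, B) = 2 + 13/(4*(2/5)) = 2 + (13/4)*(5/2) = 2 + 65/8 = 81/8)
n(67, 113)/47345 + 38369/(-13574) = (81/8)/47345 + 38369/(-13574) = (81/8)*(1/47345) + 38369*(-1/13574) = 81/378760 - 38369/13574 = -7265771473/2570644120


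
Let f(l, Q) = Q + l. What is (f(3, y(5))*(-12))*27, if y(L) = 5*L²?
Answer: -41472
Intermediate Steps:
(f(3, y(5))*(-12))*27 = ((5*5² + 3)*(-12))*27 = ((5*25 + 3)*(-12))*27 = ((125 + 3)*(-12))*27 = (128*(-12))*27 = -1536*27 = -41472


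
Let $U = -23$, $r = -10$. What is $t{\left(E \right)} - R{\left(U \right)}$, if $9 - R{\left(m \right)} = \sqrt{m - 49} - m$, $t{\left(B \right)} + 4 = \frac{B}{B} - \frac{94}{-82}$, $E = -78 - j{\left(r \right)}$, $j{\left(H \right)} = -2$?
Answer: $\frac{498}{41} + 6 i \sqrt{2} \approx 12.146 + 8.4853 i$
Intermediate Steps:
$E = -76$ ($E = -78 - -2 = -78 + 2 = -76$)
$t{\left(B \right)} = - \frac{76}{41}$ ($t{\left(B \right)} = -4 + \left(\frac{B}{B} - \frac{94}{-82}\right) = -4 + \left(1 - - \frac{47}{41}\right) = -4 + \left(1 + \frac{47}{41}\right) = -4 + \frac{88}{41} = - \frac{76}{41}$)
$R{\left(m \right)} = 9 + m - \sqrt{-49 + m}$ ($R{\left(m \right)} = 9 - \left(\sqrt{m - 49} - m\right) = 9 - \left(\sqrt{-49 + m} - m\right) = 9 + \left(m - \sqrt{-49 + m}\right) = 9 + m - \sqrt{-49 + m}$)
$t{\left(E \right)} - R{\left(U \right)} = - \frac{76}{41} - \left(9 - 23 - \sqrt{-49 - 23}\right) = - \frac{76}{41} - \left(9 - 23 - \sqrt{-72}\right) = - \frac{76}{41} - \left(9 - 23 - 6 i \sqrt{2}\right) = - \frac{76}{41} - \left(-14 - 6 i \sqrt{2}\right) = - \frac{76}{41} + \left(14 + 6 i \sqrt{2}\right) = \frac{498}{41} + 6 i \sqrt{2}$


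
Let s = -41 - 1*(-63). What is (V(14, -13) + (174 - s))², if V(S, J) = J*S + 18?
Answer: 144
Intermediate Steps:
s = 22 (s = -41 + 63 = 22)
V(S, J) = 18 + J*S
(V(14, -13) + (174 - s))² = ((18 - 13*14) + (174 - 1*22))² = ((18 - 182) + (174 - 22))² = (-164 + 152)² = (-12)² = 144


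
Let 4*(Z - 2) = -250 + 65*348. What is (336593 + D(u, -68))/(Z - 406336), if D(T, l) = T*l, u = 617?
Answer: -589274/801483 ≈ -0.73523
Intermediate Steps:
Z = 11189/2 (Z = 2 + (-250 + 65*348)/4 = 2 + (-250 + 22620)/4 = 2 + (1/4)*22370 = 2 + 11185/2 = 11189/2 ≈ 5594.5)
(336593 + D(u, -68))/(Z - 406336) = (336593 + 617*(-68))/(11189/2 - 406336) = (336593 - 41956)/(-801483/2) = 294637*(-2/801483) = -589274/801483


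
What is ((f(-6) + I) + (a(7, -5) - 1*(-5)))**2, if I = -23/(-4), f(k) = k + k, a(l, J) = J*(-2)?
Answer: 1225/16 ≈ 76.563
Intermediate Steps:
a(l, J) = -2*J
f(k) = 2*k
I = 23/4 (I = -23*(-1/4) = 23/4 ≈ 5.7500)
((f(-6) + I) + (a(7, -5) - 1*(-5)))**2 = ((2*(-6) + 23/4) + (-2*(-5) - 1*(-5)))**2 = ((-12 + 23/4) + (10 + 5))**2 = (-25/4 + 15)**2 = (35/4)**2 = 1225/16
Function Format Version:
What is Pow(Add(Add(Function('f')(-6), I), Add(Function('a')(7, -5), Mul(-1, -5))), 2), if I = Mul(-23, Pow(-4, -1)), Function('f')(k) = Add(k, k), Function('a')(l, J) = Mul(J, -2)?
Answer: Rational(1225, 16) ≈ 76.563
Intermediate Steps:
Function('a')(l, J) = Mul(-2, J)
Function('f')(k) = Mul(2, k)
I = Rational(23, 4) (I = Mul(-23, Rational(-1, 4)) = Rational(23, 4) ≈ 5.7500)
Pow(Add(Add(Function('f')(-6), I), Add(Function('a')(7, -5), Mul(-1, -5))), 2) = Pow(Add(Add(Mul(2, -6), Rational(23, 4)), Add(Mul(-2, -5), Mul(-1, -5))), 2) = Pow(Add(Add(-12, Rational(23, 4)), Add(10, 5)), 2) = Pow(Add(Rational(-25, 4), 15), 2) = Pow(Rational(35, 4), 2) = Rational(1225, 16)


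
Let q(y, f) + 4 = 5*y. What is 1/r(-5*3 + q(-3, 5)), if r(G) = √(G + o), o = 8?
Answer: -I*√26/26 ≈ -0.19612*I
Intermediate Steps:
q(y, f) = -4 + 5*y
r(G) = √(8 + G) (r(G) = √(G + 8) = √(8 + G))
1/r(-5*3 + q(-3, 5)) = 1/(√(8 + (-5*3 + (-4 + 5*(-3))))) = 1/(√(8 + (-15 + (-4 - 15)))) = 1/(√(8 + (-15 - 19))) = 1/(√(8 - 34)) = 1/(√(-26)) = 1/(I*√26) = -I*√26/26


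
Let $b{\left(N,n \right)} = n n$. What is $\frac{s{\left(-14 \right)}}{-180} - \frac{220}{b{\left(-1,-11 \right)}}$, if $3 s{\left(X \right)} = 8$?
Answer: $- \frac{2722}{1485} \approx -1.833$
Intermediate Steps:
$b{\left(N,n \right)} = n^{2}$
$s{\left(X \right)} = \frac{8}{3}$ ($s{\left(X \right)} = \frac{1}{3} \cdot 8 = \frac{8}{3}$)
$\frac{s{\left(-14 \right)}}{-180} - \frac{220}{b{\left(-1,-11 \right)}} = \frac{8}{3 \left(-180\right)} - \frac{220}{\left(-11\right)^{2}} = \frac{8}{3} \left(- \frac{1}{180}\right) - \frac{220}{121} = - \frac{2}{135} - \frac{20}{11} = - \frac{2722}{1485}$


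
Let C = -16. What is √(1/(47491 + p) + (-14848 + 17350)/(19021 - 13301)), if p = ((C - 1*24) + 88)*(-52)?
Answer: √72439245935485/12868570 ≈ 0.66139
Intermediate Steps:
p = -2496 (p = ((-16 - 1*24) + 88)*(-52) = ((-16 - 24) + 88)*(-52) = (-40 + 88)*(-52) = 48*(-52) = -2496)
√(1/(47491 + p) + (-14848 + 17350)/(19021 - 13301)) = √(1/(47491 - 2496) + (-14848 + 17350)/(19021 - 13301)) = √(1/44995 + 2502/5720) = √(1/44995 + 2502*(1/5720)) = √(1/44995 + 1251/2860) = √(11258321/25737140) = √72439245935485/12868570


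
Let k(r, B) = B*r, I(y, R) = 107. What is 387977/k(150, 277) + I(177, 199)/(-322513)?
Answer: 125123180351/13400415150 ≈ 9.3373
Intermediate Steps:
387977/k(150, 277) + I(177, 199)/(-322513) = 387977/((277*150)) + 107/(-322513) = 387977/41550 + 107*(-1/322513) = 387977*(1/41550) - 107/322513 = 387977/41550 - 107/322513 = 125123180351/13400415150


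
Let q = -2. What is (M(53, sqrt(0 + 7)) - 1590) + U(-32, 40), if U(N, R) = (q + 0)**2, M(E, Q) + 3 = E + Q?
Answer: -1536 + sqrt(7) ≈ -1533.4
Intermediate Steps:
M(E, Q) = -3 + E + Q (M(E, Q) = -3 + (E + Q) = -3 + E + Q)
U(N, R) = 4 (U(N, R) = (-2 + 0)**2 = (-2)**2 = 4)
(M(53, sqrt(0 + 7)) - 1590) + U(-32, 40) = ((-3 + 53 + sqrt(0 + 7)) - 1590) + 4 = ((-3 + 53 + sqrt(7)) - 1590) + 4 = ((50 + sqrt(7)) - 1590) + 4 = (-1540 + sqrt(7)) + 4 = -1536 + sqrt(7)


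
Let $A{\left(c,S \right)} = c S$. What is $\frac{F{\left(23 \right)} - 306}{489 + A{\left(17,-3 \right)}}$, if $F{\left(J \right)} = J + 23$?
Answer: $- \frac{130}{219} \approx -0.59361$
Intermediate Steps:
$A{\left(c,S \right)} = S c$
$F{\left(J \right)} = 23 + J$
$\frac{F{\left(23 \right)} - 306}{489 + A{\left(17,-3 \right)}} = \frac{\left(23 + 23\right) - 306}{489 - 51} = \frac{46 - 306}{489 - 51} = - \frac{260}{438} = \left(-260\right) \frac{1}{438} = - \frac{130}{219}$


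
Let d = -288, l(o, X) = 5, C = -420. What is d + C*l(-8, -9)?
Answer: -2388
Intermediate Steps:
d + C*l(-8, -9) = -288 - 420*5 = -288 - 2100 = -2388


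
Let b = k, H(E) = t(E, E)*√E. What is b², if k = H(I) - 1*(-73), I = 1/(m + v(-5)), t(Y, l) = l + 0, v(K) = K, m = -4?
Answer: (1971 - I)²/729 ≈ 5329.0 - 5.4074*I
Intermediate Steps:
t(Y, l) = l
I = -⅑ (I = 1/(-4 - 5) = 1/(-9) = -⅑ ≈ -0.11111)
H(E) = E^(3/2) (H(E) = E*√E = E^(3/2))
k = 73 - I/27 (k = (-⅑)^(3/2) - 1*(-73) = -I/27 + 73 = 73 - I/27 ≈ 73.0 - 0.037037*I)
b = 73 - I/27 ≈ 73.0 - 0.037037*I
b² = (73 - I/27)²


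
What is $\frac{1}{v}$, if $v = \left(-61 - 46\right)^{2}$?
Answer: $\frac{1}{11449} \approx 8.7344 \cdot 10^{-5}$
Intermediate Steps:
$v = 11449$ ($v = \left(-107\right)^{2} = 11449$)
$\frac{1}{v} = \frac{1}{11449}$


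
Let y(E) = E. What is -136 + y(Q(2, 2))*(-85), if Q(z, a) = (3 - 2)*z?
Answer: -306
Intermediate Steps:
Q(z, a) = z (Q(z, a) = 1*z = z)
-136 + y(Q(2, 2))*(-85) = -136 + 2*(-85) = -136 - 170 = -306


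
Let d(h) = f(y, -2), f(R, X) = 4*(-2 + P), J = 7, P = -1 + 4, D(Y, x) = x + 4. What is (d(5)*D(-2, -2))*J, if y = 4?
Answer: 56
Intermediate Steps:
D(Y, x) = 4 + x
P = 3
f(R, X) = 4 (f(R, X) = 4*(-2 + 3) = 4*1 = 4)
d(h) = 4
(d(5)*D(-2, -2))*J = (4*(4 - 2))*7 = (4*2)*7 = 8*7 = 56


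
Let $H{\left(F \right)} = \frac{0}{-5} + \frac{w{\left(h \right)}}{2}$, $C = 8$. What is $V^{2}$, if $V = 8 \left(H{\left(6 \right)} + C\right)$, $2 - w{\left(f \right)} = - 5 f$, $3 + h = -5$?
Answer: $7744$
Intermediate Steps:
$h = -8$ ($h = -3 - 5 = -8$)
$w{\left(f \right)} = 2 + 5 f$ ($w{\left(f \right)} = 2 - - 5 f = 2 + 5 f$)
$H{\left(F \right)} = -19$ ($H{\left(F \right)} = \frac{0}{-5} + \frac{2 + 5 \left(-8\right)}{2} = 0 \left(- \frac{1}{5}\right) + \left(2 - 40\right) \frac{1}{2} = 0 - 19 = -19$)
$V = -88$ ($V = 8 \left(-19 + 8\right) = 8 \left(-11\right) = -88$)
$V^{2} = \left(-88\right)^{2} = 7744$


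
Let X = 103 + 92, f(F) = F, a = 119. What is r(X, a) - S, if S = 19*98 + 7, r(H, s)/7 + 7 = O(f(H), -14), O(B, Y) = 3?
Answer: -1897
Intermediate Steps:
X = 195
r(H, s) = -28 (r(H, s) = -49 + 7*3 = -49 + 21 = -28)
S = 1869 (S = 1862 + 7 = 1869)
r(X, a) - S = -28 - 1*1869 = -28 - 1869 = -1897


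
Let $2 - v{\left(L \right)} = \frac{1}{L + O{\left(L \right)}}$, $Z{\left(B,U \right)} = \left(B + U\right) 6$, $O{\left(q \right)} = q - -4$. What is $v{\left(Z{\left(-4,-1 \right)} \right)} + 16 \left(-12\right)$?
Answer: $- \frac{10639}{56} \approx -189.98$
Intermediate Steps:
$O{\left(q \right)} = 4 + q$ ($O{\left(q \right)} = q + 4 = 4 + q$)
$Z{\left(B,U \right)} = 6 B + 6 U$
$v{\left(L \right)} = 2 - \frac{1}{4 + 2 L}$ ($v{\left(L \right)} = 2 - \frac{1}{L + \left(4 + L\right)} = 2 - \frac{1}{4 + 2 L}$)
$v{\left(Z{\left(-4,-1 \right)} \right)} + 16 \left(-12\right) = \frac{7 + 4 \left(6 \left(-4\right) + 6 \left(-1\right)\right)}{2 \left(2 + \left(6 \left(-4\right) + 6 \left(-1\right)\right)\right)} + 16 \left(-12\right) = \frac{7 + 4 \left(-24 - 6\right)}{2 \left(2 - 30\right)} - 192 = \frac{7 + 4 \left(-30\right)}{2 \left(2 - 30\right)} - 192 = \frac{7 - 120}{2 \left(-28\right)} - 192 = \frac{1}{2} \left(- \frac{1}{28}\right) \left(-113\right) - 192 = \frac{113}{56} - 192 = - \frac{10639}{56}$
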